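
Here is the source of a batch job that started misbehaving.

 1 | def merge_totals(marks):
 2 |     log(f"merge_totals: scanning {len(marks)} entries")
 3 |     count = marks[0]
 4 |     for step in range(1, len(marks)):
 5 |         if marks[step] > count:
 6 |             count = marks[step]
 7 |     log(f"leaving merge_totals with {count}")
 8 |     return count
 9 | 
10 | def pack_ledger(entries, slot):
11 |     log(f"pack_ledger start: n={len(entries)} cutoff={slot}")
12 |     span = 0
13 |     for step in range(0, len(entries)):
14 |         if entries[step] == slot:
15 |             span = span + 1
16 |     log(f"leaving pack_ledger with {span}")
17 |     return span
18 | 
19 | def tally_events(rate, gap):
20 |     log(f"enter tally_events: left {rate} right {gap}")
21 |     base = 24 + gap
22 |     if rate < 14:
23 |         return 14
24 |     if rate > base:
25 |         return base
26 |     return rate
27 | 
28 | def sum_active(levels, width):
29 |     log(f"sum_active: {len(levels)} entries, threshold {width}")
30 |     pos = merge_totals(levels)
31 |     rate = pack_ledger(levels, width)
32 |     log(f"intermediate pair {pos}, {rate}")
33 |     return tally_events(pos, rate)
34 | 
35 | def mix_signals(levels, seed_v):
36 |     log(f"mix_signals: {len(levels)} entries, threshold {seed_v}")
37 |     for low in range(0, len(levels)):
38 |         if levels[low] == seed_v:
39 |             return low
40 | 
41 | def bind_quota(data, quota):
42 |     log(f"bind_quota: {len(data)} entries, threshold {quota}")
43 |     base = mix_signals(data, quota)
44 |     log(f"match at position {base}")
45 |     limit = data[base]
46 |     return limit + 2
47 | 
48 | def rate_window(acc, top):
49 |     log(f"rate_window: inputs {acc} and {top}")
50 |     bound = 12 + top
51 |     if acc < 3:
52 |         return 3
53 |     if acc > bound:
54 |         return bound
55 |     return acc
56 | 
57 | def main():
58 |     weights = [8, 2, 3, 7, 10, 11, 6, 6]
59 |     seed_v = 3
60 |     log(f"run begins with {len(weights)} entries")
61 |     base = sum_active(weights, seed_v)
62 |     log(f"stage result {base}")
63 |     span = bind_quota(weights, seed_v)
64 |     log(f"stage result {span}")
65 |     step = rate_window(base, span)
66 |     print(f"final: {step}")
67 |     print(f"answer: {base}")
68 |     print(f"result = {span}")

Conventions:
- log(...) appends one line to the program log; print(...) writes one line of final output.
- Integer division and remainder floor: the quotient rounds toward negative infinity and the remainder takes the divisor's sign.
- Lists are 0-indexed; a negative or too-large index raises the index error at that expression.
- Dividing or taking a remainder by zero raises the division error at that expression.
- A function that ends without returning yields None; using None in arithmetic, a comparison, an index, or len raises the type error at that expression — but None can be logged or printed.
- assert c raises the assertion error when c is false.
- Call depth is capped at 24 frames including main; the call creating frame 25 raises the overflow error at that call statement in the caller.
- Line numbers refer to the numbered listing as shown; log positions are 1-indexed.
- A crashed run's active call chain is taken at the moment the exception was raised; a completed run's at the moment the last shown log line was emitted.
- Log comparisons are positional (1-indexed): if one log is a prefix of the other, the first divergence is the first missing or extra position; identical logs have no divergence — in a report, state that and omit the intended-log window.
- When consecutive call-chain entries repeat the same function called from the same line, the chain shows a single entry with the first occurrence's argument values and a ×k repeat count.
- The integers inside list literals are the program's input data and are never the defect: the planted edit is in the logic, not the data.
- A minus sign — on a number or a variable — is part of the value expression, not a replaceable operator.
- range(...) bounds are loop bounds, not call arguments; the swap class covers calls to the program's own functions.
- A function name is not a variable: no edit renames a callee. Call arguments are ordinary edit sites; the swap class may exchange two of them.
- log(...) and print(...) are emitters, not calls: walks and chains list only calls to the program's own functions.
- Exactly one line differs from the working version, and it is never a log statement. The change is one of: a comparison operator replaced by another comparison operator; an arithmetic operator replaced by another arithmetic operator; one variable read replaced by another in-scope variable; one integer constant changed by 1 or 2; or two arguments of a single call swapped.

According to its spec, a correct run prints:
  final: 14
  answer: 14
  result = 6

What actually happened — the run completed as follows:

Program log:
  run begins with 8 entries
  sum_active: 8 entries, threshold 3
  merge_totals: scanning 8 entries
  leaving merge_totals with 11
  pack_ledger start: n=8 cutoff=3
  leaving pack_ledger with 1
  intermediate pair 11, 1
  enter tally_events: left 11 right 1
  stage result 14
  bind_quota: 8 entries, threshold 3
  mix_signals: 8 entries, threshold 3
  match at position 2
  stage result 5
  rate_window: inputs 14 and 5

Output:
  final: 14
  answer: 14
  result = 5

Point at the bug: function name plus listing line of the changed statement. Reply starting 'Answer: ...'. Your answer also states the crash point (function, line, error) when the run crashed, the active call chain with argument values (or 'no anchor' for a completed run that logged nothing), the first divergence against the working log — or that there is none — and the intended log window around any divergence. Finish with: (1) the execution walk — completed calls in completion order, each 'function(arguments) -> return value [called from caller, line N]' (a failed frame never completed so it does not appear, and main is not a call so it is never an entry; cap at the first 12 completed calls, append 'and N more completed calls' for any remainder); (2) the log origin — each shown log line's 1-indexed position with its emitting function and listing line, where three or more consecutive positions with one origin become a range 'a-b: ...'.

Answer: the defect is in bind_quota at line 46.
Key observation: At log position 13 the runs split — shown 'stage result 5', but the working version logs 'stage result 6'.
Call chain: main -> rate_window(14, 5) (called at line 65).
First divergence: at position 13 the run shows 'stage result 5' where the working version logs 'stage result 6'.
Intended log window:
  11: mix_signals: 8 entries, threshold 3
  12: match at position 2
  13: stage result 6
  14: rate_window: inputs 14 and 6
Execution walk:
  merge_totals([8, 2, 3, 7, 10, 11, 6, 6]) -> 11  [called from sum_active, line 30]
  pack_ledger([8, 2, 3, 7, 10, 11, 6, 6], 3) -> 1  [called from sum_active, line 31]
  tally_events(11, 1) -> 14  [called from sum_active, line 33]
  sum_active([8, 2, 3, 7, 10, 11, 6, 6], 3) -> 14  [called from main, line 61]
  mix_signals([8, 2, 3, 7, 10, 11, 6, 6], 3) -> 2  [called from bind_quota, line 43]
  bind_quota([8, 2, 3, 7, 10, 11, 6, 6], 3) -> 5  [called from main, line 63]
  rate_window(14, 5) -> 14  [called from main, line 65]
Origin of each log line:
  1: emitted by main (line 60)
  2: emitted by sum_active (line 29)
  3: emitted by merge_totals (line 2)
  4: emitted by merge_totals (line 7)
  5: emitted by pack_ledger (line 11)
  6: emitted by pack_ledger (line 16)
  7: emitted by sum_active (line 32)
  8: emitted by tally_events (line 20)
  9: emitted by main (line 62)
  10: emitted by bind_quota (line 42)
  11: emitted by mix_signals (line 36)
  12: emitted by bind_quota (line 44)
  13: emitted by main (line 64)
  14: emitted by rate_window (line 49)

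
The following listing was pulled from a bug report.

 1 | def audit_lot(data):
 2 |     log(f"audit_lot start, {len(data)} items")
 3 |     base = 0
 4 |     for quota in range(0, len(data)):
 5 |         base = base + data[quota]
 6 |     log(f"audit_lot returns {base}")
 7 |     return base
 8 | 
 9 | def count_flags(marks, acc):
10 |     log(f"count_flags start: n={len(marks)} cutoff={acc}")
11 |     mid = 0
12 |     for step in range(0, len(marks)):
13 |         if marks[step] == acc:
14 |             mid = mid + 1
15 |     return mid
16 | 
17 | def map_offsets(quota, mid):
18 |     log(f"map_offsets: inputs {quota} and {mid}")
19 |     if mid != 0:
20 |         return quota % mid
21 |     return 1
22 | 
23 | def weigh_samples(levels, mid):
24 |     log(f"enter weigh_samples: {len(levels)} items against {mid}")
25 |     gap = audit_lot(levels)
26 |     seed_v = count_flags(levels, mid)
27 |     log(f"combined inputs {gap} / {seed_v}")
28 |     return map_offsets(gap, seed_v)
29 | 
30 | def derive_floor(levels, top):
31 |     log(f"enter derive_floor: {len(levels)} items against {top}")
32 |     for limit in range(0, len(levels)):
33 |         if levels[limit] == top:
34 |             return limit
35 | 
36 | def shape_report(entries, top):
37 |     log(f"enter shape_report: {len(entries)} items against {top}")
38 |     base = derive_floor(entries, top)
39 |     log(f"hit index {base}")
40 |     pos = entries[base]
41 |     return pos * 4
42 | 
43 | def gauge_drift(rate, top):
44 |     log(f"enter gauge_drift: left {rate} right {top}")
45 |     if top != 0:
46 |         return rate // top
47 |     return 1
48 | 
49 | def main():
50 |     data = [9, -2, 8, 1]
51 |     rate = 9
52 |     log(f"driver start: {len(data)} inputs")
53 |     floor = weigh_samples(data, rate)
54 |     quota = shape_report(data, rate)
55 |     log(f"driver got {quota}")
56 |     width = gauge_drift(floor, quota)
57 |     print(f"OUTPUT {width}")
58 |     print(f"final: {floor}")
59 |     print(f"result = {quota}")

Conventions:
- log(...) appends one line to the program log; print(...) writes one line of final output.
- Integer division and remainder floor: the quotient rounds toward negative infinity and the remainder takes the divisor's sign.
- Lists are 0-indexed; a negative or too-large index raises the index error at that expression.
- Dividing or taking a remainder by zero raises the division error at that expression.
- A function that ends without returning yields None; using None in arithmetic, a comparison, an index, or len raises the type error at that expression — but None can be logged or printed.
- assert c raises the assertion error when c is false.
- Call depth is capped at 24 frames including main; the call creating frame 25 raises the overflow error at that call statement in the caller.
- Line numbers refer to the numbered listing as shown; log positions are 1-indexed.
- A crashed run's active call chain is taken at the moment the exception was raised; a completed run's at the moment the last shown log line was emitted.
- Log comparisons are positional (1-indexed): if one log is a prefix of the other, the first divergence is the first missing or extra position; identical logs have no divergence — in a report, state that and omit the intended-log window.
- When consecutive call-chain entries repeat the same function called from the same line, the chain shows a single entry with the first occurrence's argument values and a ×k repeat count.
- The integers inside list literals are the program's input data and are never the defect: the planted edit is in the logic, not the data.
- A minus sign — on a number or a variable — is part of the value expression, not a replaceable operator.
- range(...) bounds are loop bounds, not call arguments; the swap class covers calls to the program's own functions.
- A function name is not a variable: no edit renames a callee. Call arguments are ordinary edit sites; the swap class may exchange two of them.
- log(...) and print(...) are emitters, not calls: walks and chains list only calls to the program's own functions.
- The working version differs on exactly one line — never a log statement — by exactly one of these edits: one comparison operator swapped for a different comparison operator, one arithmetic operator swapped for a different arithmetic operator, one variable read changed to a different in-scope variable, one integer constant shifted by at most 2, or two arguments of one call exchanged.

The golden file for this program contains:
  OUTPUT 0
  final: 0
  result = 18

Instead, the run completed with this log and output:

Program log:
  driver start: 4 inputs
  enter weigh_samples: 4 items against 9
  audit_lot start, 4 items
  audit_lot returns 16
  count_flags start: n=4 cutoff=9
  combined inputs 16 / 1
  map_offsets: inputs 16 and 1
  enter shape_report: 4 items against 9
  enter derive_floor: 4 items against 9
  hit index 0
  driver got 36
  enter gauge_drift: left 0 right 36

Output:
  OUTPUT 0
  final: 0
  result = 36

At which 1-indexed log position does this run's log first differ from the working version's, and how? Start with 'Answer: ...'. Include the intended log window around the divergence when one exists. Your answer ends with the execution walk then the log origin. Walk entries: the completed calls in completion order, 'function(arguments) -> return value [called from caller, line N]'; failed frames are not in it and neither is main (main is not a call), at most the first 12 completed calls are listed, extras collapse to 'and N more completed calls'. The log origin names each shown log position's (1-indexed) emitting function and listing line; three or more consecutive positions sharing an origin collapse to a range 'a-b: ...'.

Answer: position 11 — shown 'driver got 36', intended 'driver got 18'.
Intended log window:
  9: enter derive_floor: 4 items against 9
  10: hit index 0
  11: driver got 18
  12: enter gauge_drift: left 0 right 18
Execution walk:
  audit_lot([9, -2, 8, 1]) -> 16  [called from weigh_samples, line 25]
  count_flags([9, -2, 8, 1], 9) -> 1  [called from weigh_samples, line 26]
  map_offsets(16, 1) -> 0  [called from weigh_samples, line 28]
  weigh_samples([9, -2, 8, 1], 9) -> 0  [called from main, line 53]
  derive_floor([9, -2, 8, 1], 9) -> 0  [called from shape_report, line 38]
  shape_report([9, -2, 8, 1], 9) -> 36  [called from main, line 54]
  gauge_drift(0, 36) -> 0  [called from main, line 56]
Log origins:
  1: emitted by main (line 52)
  2: emitted by weigh_samples (line 24)
  3: emitted by audit_lot (line 2)
  4: emitted by audit_lot (line 6)
  5: emitted by count_flags (line 10)
  6: emitted by weigh_samples (line 27)
  7: emitted by map_offsets (line 18)
  8: emitted by shape_report (line 37)
  9: emitted by derive_floor (line 31)
  10: emitted by shape_report (line 39)
  11: emitted by main (line 55)
  12: emitted by gauge_drift (line 44)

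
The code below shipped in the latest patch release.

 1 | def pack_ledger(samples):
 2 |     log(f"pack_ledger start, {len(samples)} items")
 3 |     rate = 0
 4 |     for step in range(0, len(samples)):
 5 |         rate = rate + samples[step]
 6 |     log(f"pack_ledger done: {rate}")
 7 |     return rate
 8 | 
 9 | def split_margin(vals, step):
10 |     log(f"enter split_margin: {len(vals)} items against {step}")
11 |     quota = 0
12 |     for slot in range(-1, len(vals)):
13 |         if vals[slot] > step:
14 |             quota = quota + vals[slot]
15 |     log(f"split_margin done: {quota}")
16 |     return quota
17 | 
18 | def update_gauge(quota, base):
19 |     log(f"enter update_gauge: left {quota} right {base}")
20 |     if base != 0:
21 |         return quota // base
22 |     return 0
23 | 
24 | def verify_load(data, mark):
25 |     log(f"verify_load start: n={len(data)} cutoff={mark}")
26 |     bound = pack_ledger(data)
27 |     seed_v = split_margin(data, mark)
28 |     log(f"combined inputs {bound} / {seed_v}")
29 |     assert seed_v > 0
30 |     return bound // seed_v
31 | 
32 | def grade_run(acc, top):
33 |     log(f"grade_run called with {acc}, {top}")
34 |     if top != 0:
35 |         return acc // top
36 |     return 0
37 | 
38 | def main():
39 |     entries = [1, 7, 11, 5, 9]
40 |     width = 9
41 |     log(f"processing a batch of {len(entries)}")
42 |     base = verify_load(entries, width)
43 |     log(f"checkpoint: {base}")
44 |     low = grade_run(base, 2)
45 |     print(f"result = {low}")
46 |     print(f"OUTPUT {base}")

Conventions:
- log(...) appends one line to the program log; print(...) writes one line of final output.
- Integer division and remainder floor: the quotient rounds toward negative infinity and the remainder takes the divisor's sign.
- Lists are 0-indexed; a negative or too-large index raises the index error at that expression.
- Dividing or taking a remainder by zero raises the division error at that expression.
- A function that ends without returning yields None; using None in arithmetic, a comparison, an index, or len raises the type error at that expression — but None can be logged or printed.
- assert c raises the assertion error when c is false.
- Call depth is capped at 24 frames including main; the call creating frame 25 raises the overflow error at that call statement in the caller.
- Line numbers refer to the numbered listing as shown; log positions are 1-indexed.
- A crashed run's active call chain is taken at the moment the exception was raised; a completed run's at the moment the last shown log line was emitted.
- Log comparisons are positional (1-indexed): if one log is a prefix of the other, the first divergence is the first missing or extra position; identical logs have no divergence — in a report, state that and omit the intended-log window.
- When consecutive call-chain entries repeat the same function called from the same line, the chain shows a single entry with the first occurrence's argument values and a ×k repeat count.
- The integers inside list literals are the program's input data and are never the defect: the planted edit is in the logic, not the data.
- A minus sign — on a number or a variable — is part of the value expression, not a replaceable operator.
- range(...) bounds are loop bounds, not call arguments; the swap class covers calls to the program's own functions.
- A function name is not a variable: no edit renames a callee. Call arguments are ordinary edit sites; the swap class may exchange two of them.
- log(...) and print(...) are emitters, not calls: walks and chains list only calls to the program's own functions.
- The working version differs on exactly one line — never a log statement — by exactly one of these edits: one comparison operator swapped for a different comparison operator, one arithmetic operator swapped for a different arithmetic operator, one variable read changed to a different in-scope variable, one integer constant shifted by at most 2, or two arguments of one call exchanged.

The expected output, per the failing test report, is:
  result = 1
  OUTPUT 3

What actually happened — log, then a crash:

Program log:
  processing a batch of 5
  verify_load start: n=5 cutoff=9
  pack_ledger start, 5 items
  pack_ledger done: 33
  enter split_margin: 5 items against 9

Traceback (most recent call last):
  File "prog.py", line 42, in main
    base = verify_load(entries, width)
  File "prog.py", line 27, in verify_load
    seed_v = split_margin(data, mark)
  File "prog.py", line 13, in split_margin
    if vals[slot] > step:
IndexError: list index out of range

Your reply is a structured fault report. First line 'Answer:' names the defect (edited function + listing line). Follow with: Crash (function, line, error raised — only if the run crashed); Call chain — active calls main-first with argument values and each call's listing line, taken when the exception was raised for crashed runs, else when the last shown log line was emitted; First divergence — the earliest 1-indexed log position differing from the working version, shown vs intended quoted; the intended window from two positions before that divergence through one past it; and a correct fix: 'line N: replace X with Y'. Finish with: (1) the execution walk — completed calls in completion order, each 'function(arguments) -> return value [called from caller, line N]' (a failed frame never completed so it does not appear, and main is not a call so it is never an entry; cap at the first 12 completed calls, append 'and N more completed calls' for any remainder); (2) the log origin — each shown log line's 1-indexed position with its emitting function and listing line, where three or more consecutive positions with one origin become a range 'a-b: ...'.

Answer: the defect is in split_margin at line 12.
Core observation: The log ends early — 5 lines, where the working version next logs 'split_margin done: 11'.
Crash: split_margin, line 13, IndexError.
Call chain: main -> verify_load([1, 7, 11, 5, 9], 9) (called at line 42) -> split_margin([1, 7, 11, 5, 9], 9) (called at line 27).
First divergence: position 6 — the faulty run's log ends after 5 lines; the working version continues with 'split_margin done: 11'.
Intended log window:
  4: pack_ledger done: 33
  5: enter split_margin: 5 items against 9
  6: split_margin done: 11
  7: combined inputs 33 / 11
Execution walk:
  pack_ledger([1, 7, 11, 5, 9]) -> 33  [called from verify_load, line 26]
Log origin:
  1: logged in main at line 41
  2: logged in verify_load at line 25
  3: logged in pack_ledger at line 2
  4: logged in pack_ledger at line 6
  5: logged in split_margin at line 10
A correct fix: line 12: replace `-1` with `0`.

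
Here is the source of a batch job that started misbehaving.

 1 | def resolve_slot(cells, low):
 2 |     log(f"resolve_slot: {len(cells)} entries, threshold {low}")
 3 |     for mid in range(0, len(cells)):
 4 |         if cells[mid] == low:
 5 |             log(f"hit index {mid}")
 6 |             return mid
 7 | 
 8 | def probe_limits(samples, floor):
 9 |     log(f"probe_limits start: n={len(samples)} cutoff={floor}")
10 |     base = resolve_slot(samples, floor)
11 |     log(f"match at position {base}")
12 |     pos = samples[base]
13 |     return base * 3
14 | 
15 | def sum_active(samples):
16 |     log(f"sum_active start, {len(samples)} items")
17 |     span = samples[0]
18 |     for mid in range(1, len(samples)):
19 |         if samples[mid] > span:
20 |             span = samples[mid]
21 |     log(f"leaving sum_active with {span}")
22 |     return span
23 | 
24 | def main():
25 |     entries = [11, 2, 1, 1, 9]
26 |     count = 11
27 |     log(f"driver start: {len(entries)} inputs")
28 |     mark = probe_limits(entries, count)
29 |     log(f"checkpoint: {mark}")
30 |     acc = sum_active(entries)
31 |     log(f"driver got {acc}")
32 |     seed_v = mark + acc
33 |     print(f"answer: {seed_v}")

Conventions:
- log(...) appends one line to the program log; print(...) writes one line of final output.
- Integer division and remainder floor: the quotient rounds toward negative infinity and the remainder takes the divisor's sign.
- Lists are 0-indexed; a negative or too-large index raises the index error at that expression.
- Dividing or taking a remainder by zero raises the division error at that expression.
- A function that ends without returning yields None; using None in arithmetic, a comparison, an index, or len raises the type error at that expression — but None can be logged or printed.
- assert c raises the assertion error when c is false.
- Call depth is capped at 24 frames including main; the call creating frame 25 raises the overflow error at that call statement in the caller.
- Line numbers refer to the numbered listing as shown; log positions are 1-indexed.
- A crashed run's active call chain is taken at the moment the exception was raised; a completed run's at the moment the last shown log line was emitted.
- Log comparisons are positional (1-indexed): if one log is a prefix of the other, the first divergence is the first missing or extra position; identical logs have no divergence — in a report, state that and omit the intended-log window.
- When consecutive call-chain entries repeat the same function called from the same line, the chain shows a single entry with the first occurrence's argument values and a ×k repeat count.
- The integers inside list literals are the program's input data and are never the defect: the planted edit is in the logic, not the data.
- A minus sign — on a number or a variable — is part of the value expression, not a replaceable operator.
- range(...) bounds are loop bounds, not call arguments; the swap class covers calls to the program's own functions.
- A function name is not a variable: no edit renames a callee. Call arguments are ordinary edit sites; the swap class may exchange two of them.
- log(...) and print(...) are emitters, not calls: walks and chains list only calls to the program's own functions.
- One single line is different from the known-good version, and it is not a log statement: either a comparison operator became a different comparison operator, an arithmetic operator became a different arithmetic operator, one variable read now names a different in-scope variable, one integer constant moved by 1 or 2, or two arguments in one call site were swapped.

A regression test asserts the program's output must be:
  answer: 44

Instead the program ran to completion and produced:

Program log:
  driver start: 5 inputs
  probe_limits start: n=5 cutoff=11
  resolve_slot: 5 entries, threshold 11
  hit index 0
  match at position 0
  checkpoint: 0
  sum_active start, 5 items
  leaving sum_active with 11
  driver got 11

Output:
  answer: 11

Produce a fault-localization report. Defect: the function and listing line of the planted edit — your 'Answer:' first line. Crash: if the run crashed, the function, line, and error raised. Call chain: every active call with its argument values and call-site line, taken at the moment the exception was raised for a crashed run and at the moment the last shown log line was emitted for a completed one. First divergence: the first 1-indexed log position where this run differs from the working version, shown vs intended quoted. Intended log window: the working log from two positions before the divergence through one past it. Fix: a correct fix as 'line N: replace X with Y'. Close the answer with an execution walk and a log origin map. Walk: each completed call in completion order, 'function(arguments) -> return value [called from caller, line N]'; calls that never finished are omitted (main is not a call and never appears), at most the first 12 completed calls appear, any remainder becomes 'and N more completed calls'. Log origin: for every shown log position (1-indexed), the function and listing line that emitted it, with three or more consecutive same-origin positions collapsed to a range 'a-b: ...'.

Answer: the defect is in probe_limits at line 13.
The tell: The log first diverges at position 6: the faulty run prints 'checkpoint: 0' where the working version prints 'checkpoint: 33'.
Call chain: main.
First divergence: position 6 — shown 'checkpoint: 0', intended 'checkpoint: 33'.
Intended log window:
  4: hit index 0
  5: match at position 0
  6: checkpoint: 33
  7: sum_active start, 5 items
Execution walk:
  resolve_slot([11, 2, 1, 1, 9], 11) -> 0  [called from probe_limits, line 10]
  probe_limits([11, 2, 1, 1, 9], 11) -> 0  [called from main, line 28]
  sum_active([11, 2, 1, 1, 9]) -> 11  [called from main, line 30]
Log origins:
  1: logged in main at line 27
  2: logged in probe_limits at line 9
  3: logged in resolve_slot at line 2
  4: logged in resolve_slot at line 5
  5: logged in probe_limits at line 11
  6: logged in main at line 29
  7: logged in sum_active at line 16
  8: logged in sum_active at line 21
  9: logged in main at line 31
A correct fix: line 13: replace `base` with `pos`.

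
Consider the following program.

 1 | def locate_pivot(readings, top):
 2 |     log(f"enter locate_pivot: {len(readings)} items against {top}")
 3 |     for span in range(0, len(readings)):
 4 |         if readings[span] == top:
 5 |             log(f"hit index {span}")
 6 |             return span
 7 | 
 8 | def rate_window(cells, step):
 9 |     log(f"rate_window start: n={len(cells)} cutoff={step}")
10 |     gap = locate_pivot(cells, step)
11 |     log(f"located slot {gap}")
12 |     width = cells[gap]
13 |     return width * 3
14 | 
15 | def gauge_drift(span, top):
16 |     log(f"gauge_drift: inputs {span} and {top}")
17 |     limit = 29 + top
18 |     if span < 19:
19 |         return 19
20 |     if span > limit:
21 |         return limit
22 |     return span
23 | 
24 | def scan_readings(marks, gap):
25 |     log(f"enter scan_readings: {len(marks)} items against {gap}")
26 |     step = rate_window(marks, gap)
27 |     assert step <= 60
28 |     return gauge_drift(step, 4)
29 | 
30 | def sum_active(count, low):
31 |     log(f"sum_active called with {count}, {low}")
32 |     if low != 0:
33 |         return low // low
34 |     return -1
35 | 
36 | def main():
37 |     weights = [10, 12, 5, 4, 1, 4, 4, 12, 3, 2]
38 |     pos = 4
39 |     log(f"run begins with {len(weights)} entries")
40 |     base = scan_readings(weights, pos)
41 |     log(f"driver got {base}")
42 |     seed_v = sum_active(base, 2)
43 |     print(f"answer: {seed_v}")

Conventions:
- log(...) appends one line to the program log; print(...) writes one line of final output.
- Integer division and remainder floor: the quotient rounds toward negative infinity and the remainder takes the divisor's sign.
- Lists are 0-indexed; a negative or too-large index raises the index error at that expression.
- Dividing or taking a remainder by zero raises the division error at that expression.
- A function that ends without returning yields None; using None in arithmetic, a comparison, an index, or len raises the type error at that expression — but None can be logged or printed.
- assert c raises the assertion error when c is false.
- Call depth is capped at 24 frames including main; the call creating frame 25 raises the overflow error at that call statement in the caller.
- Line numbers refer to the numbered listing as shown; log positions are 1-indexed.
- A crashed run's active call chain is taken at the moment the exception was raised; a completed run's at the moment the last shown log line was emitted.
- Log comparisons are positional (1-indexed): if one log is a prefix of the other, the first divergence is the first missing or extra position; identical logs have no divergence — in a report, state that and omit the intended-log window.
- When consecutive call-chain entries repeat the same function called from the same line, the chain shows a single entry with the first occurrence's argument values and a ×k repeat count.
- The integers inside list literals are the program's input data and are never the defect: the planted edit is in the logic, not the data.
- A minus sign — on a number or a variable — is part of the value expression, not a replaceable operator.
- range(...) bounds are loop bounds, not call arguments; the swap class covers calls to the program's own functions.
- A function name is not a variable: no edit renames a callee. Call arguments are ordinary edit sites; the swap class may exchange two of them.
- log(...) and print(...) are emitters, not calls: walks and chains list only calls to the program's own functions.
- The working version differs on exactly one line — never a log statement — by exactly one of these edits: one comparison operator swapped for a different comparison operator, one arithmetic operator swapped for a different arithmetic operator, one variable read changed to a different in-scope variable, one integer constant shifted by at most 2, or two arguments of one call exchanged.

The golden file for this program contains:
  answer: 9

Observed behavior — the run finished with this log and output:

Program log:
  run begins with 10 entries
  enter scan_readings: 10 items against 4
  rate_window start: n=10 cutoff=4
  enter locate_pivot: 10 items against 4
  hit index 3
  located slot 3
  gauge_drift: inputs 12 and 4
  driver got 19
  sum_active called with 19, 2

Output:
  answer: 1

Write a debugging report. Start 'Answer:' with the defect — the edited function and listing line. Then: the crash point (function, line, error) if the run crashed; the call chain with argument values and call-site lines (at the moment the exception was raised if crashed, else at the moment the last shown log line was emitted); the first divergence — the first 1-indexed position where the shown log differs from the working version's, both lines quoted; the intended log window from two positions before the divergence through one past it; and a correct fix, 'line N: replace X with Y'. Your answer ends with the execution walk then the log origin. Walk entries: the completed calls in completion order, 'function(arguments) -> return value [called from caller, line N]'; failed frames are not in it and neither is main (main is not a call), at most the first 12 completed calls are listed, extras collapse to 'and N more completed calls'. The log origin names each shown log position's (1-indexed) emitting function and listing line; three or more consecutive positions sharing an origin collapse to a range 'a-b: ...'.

Answer: the defect is in sum_active at line 33.
Core observation: The two runs log identically and part ways only at the printed values.
Call chain: main -> sum_active(19, 2) (called at line 42).
First divergence: none — the logs agree in full.
Execution walk:
  locate_pivot([10, 12, 5, 4, 1, 4, 4, 12, 3, 2], 4) -> 3  [called from rate_window, line 10]
  rate_window([10, 12, 5, 4, 1, 4, 4, 12, 3, 2], 4) -> 12  [called from scan_readings, line 26]
  gauge_drift(12, 4) -> 19  [called from scan_readings, line 28]
  scan_readings([10, 12, 5, 4, 1, 4, 4, 12, 3, 2], 4) -> 19  [called from main, line 40]
  sum_active(19, 2) -> 1  [called from main, line 42]
Log line origins:
  1: emitted by main (line 39)
  2: emitted by scan_readings (line 25)
  3: emitted by rate_window (line 9)
  4: emitted by locate_pivot (line 2)
  5: emitted by locate_pivot (line 5)
  6: emitted by rate_window (line 11)
  7: emitted by gauge_drift (line 16)
  8: emitted by main (line 41)
  9: emitted by sum_active (line 31)
A correct fix: line 33: replace `low // low` with `count // low`.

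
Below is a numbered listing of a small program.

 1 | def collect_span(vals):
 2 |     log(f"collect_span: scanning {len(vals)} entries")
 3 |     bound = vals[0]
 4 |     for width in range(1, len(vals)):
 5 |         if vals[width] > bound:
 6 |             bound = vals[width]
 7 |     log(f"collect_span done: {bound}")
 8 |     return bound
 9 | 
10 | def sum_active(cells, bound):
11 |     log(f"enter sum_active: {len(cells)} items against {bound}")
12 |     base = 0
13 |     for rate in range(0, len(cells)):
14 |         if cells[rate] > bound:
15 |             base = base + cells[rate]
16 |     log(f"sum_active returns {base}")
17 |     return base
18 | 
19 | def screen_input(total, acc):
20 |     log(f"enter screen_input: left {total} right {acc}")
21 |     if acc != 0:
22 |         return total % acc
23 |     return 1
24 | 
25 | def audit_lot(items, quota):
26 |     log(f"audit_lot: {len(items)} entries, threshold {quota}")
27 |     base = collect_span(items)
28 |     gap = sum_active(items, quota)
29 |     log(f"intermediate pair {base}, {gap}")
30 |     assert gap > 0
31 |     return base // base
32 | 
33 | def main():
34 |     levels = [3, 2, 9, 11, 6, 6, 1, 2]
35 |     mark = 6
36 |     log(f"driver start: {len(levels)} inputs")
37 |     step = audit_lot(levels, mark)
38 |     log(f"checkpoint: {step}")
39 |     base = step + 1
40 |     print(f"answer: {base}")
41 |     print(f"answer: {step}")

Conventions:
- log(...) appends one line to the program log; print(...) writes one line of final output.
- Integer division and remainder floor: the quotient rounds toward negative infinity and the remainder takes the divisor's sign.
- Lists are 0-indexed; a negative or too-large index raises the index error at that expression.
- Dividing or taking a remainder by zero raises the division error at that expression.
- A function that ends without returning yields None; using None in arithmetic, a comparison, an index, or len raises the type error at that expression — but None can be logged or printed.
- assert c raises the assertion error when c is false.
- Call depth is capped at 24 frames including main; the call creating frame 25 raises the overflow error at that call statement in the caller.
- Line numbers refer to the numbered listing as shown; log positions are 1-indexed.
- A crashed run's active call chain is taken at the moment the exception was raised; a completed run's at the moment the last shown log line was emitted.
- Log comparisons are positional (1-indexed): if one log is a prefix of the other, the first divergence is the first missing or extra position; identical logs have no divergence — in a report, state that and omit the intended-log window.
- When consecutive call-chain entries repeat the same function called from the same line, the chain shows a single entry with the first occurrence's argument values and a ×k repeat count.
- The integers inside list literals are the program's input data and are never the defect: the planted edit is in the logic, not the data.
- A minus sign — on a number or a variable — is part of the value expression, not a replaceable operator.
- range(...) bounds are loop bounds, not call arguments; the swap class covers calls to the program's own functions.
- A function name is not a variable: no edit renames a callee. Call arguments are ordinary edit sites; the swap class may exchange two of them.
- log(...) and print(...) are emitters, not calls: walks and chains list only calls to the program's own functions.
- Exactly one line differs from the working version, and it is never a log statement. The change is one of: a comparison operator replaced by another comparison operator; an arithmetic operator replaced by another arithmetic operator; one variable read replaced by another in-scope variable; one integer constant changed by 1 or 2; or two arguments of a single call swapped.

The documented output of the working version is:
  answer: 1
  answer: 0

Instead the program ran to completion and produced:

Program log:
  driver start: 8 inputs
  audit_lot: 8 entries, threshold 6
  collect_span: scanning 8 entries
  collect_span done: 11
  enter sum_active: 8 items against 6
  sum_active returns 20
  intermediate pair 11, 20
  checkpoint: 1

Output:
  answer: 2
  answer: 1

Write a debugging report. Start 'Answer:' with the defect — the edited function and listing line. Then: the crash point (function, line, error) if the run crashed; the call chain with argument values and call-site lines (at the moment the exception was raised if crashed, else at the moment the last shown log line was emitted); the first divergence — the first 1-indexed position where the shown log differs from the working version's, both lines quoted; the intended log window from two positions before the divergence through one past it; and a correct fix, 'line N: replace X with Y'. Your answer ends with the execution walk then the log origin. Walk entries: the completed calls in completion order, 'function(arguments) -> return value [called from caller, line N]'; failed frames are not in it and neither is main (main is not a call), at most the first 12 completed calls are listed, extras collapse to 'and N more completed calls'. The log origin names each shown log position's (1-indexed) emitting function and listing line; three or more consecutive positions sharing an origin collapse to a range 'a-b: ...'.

Answer: the defect is in audit_lot at line 31.
The tell: Log line 8 is where behavior first shows: 'checkpoint: 1' appears instead of 'checkpoint: 0'.
Call chain: main.
First divergence: position 8; shown 'checkpoint: 1' vs intended 'checkpoint: 0'.
Intended log window:
  6: sum_active returns 20
  7: intermediate pair 11, 20
  8: checkpoint: 0
Execution walk:
  collect_span([3, 2, 9, 11, 6, 6, 1, 2]) -> 11  [called from audit_lot, line 27]
  sum_active([3, 2, 9, 11, 6, 6, 1, 2], 6) -> 20  [called from audit_lot, line 28]
  audit_lot([3, 2, 9, 11, 6, 6, 1, 2], 6) -> 1  [called from main, line 37]
Origin of each log line:
  1: emitted by main (line 36)
  2: emitted by audit_lot (line 26)
  3: emitted by collect_span (line 2)
  4: emitted by collect_span (line 7)
  5: emitted by sum_active (line 11)
  6: emitted by sum_active (line 16)
  7: emitted by audit_lot (line 29)
  8: emitted by main (line 38)
A correct fix: line 31: replace `base // base` with `base // gap`.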